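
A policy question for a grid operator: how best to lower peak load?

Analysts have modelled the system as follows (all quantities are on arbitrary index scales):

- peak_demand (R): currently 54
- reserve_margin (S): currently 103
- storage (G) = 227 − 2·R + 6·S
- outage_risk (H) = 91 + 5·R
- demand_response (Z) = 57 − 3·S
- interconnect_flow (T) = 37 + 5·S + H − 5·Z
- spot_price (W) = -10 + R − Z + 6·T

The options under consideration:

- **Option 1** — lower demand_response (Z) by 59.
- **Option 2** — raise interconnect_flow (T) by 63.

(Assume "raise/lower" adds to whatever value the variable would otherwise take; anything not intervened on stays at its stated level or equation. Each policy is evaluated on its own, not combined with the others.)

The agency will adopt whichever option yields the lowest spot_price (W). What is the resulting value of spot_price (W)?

Option 1 (Z − 59):
  R = 54
  S = 103
  H = 91 + 5·54 = 361
  Z = 57 − 3·103 (−59 from intervention) = -311
  T = 37 + 5·103 + 361 − 5·(-311) = 2468
  W = -10 + 54 − (-311) + 6·2468 = 15163
Option 2 (T + 63):
  R = 54
  S = 103
  H = 91 + 5·54 = 361
  Z = 57 − 3·103 = -252
  T = 37 + 5·103 + 361 − 5·(-252) (+63 from intervention) = 2236
  W = -10 + 54 − (-252) + 6·2236 = 13712
Comparing — Option 1: W=15163, Option 2: W=13712. Lowest is 13712 (Option 2).

13712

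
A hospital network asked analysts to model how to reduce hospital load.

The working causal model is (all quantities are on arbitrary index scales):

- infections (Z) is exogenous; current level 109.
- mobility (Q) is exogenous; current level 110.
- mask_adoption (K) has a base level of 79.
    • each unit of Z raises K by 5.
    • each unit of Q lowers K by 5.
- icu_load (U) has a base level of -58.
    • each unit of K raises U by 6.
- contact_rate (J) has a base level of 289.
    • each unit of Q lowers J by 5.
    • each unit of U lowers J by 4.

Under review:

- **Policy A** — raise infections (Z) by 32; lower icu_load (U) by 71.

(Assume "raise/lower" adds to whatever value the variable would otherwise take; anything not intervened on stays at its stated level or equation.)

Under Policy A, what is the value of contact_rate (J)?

Policy A (Z + 32, U − 71):
  Z = 109 + 32 = 141
  Q = 110
  K = 79 + 5·141 − 5·110 = 234
  U = -58 + 6·234 (−71 from intervention) = 1275
  J = 289 − 5·110 − 4·1275 = -5361

-5361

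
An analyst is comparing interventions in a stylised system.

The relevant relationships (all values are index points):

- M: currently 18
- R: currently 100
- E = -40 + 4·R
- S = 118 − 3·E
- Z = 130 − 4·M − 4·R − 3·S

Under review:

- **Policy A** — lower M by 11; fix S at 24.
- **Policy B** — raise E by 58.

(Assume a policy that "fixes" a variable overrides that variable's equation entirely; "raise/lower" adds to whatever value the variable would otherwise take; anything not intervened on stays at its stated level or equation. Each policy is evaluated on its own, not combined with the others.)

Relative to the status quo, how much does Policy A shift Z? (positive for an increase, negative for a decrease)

Baseline:
  M = 18
  R = 100
  E = -40 + 4·100 = 360
  S = 118 − 3·360 = -962
  Z = 130 − 4·18 − 4·100 − 3·(-962) = 2544
Policy A (M − 11, S := 24):
  M = 18 − 11 = 7
  R = 100
  E = -40 + 4·100 = 360
  S = 24
  Z = 130 − 4·7 − 4·100 − 3·24 = -370
Change in Z: -370 − 2544 = -2914

-2914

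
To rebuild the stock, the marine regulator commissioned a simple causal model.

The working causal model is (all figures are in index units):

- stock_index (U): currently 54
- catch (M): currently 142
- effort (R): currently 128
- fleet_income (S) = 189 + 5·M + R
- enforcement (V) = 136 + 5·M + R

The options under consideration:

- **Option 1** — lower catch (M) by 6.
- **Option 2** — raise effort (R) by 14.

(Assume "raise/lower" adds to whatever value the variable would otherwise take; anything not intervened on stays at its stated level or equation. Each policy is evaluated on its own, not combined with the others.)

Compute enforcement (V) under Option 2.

Option 2 (R + 14):
  M = 142
  R = 128 + 14 = 142
  V = 136 + 5·142 + 142 = 988

988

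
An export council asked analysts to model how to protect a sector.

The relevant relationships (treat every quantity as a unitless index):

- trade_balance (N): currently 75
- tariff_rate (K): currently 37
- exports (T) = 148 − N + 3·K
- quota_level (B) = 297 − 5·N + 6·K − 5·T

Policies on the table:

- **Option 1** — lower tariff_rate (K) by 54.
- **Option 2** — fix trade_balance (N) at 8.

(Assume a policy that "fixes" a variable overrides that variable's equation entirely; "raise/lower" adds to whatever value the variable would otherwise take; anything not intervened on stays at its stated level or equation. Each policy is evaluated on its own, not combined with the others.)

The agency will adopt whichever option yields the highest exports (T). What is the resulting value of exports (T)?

Option 1 (K − 54):
  N = 75
  K = 37 − 54 = -17
  T = 148 − 75 + 3·(-17) = 22
Option 2 (N := 8):
  N = 8
  K = 37
  T = 148 − 8 + 3·37 = 251
Comparing — Option 1: T=22, Option 2: T=251. Highest is 251 (Option 2).

251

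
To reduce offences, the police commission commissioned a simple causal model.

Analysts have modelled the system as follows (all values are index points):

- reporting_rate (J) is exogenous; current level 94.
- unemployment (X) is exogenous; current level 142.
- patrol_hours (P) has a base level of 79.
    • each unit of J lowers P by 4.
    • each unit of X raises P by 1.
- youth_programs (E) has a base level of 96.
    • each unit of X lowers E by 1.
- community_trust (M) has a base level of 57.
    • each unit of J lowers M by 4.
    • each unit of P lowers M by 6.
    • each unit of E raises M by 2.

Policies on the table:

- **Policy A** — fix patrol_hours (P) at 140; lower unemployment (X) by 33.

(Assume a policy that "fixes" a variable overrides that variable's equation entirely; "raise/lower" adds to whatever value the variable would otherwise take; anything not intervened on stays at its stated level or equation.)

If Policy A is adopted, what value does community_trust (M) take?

Policy A (P := 140, X − 33):
  J = 94
  X = 142 − 33 = 109
  P = 140
  E = 96 − 109 = -13
  M = 57 − 4·94 − 6·140 + 2·(-13) = -1185

-1185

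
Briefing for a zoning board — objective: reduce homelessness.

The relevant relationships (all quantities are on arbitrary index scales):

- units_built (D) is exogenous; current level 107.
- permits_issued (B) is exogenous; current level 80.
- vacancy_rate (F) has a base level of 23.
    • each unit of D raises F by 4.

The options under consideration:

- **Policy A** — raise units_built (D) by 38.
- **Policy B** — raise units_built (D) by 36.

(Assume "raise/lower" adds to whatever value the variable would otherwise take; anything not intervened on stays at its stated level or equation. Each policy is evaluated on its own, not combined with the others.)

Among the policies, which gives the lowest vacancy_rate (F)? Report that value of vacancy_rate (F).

595

Policy A (D + 38):
  D = 107 + 38 = 145
  F = 23 + 4·145 = 603
Policy B (D + 36):
  D = 107 + 36 = 143
  F = 23 + 4·143 = 595
Comparing — Policy A: F=603, Policy B: F=595. Lowest is 595 (Policy B).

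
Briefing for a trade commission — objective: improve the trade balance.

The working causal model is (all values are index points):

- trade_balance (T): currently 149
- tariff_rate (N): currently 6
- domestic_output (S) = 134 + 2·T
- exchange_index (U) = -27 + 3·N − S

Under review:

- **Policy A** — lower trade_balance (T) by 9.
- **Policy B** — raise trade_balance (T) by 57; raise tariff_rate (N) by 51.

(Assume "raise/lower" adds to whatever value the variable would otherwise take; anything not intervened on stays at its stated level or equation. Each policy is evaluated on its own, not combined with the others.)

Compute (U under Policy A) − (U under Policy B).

Policy A (T − 9):
  T = 149 − 9 = 140
  N = 6
  S = 134 + 2·140 = 414
  U = -27 + 3·6 − 414 = -423
Policy B (T + 57, N + 51):
  T = 149 + 57 = 206
  N = 6 + 51 = 57
  S = 134 + 2·206 = 546
  U = -27 + 3·57 − 546 = -402
U: -423 − (-402) = -21

-21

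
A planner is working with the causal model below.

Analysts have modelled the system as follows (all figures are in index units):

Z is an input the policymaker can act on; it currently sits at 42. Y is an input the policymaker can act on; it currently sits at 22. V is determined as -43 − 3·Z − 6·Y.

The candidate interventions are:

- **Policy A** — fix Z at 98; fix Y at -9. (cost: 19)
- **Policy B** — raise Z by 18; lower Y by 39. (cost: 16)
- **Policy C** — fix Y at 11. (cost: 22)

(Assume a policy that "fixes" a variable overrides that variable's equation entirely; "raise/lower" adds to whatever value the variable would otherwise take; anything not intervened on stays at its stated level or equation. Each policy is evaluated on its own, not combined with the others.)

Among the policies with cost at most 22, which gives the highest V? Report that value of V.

-121

Policy A (Z := 98, Y := -9):
  Z = 98
  Y = -9
  V = -43 − 3·98 − 6·(-9) = -283
Policy B (Z + 18, Y − 39):
  Z = 42 + 18 = 60
  Y = 22 − 39 = -17
  V = -43 − 3·60 − 6·(-17) = -121
Policy C (Y := 11):
  Z = 42
  Y = 11
  V = -43 − 3·42 − 6·11 = -235
Comparing — Policy A: V=-283, Policy B: V=-121, Policy C: V=-235. Highest is -121 (Policy B).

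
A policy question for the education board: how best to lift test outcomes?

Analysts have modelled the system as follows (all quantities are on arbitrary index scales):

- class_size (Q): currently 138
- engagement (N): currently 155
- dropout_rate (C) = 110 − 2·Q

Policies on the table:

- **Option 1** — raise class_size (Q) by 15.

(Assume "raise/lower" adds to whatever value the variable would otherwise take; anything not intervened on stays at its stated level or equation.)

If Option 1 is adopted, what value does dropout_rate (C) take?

-196

Option 1 (Q + 15):
  Q = 138 + 15 = 153
  C = 110 − 2·153 = -196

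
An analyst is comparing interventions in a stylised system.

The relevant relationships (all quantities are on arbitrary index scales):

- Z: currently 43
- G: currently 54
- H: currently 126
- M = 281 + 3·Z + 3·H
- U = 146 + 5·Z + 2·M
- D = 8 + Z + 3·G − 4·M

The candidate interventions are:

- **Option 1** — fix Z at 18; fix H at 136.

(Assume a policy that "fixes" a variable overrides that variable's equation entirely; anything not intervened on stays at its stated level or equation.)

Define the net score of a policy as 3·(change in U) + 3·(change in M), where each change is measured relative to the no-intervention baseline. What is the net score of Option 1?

Baseline:
  Z = 43
  H = 126
  M = 281 + 3·43 + 3·126 = 788
  U = 146 + 5·43 + 2·788 = 1937
Option 1 (Z := 18, H := 136):
  Z = 18
  H = 136
  M = 281 + 3·18 + 3·136 = 743
  U = 146 + 5·18 + 2·743 = 1722
ΔU = 1722 − 1937 = -215; ΔM = 743 − 788 = -45
Score = 3·(-215) + 3·(-45) = -780

-780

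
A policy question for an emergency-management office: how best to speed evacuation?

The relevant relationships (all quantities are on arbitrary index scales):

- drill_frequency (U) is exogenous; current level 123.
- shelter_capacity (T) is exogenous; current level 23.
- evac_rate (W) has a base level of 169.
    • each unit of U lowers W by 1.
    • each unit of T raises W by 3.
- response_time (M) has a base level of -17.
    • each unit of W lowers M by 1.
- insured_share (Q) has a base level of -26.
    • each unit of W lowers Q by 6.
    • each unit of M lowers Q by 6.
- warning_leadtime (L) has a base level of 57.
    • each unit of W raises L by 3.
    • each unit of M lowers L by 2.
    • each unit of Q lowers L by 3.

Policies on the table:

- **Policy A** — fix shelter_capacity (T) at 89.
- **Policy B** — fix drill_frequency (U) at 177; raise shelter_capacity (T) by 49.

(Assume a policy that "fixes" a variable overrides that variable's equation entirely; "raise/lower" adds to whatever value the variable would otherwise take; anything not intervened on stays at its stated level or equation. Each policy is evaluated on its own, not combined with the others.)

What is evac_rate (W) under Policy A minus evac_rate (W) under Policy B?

105

Policy A (T := 89):
  U = 123
  T = 89
  W = 169 − 123 + 3·89 = 313
Policy B (U := 177, T + 49):
  U = 177
  T = 23 + 49 = 72
  W = 169 − 177 + 3·72 = 208
W: 313 − 208 = 105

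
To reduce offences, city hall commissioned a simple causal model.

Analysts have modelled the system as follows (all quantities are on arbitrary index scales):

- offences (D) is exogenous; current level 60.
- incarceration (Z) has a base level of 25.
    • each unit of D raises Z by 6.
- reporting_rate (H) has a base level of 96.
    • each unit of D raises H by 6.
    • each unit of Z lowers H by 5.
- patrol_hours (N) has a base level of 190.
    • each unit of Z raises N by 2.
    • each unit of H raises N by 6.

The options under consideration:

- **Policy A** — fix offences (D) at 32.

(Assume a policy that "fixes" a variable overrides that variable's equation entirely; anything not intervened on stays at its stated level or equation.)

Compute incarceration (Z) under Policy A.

217

Policy A (D := 32):
  D = 32
  Z = 25 + 6·32 = 217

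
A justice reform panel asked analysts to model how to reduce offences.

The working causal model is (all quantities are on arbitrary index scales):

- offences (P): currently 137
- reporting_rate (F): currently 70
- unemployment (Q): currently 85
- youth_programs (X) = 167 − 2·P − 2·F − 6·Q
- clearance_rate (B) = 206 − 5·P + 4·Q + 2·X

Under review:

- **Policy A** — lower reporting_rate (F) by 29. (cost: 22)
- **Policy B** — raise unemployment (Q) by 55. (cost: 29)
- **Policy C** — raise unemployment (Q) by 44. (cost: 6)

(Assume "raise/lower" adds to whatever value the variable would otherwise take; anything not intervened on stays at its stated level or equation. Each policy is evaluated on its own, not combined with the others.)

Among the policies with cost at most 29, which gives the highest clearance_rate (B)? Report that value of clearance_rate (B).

Policy A (F − 29):
  P = 137
  F = 70 − 29 = 41
  Q = 85
  X = 167 − 2·137 − 2·41 − 6·85 = -699
  B = 206 − 5·137 + 4·85 + 2·(-699) = -1537
Policy B (Q + 55):
  P = 137
  F = 70
  Q = 85 + 55 = 140
  X = 167 − 2·137 − 2·70 − 6·140 = -1087
  B = 206 − 5·137 + 4·140 + 2·(-1087) = -2093
Policy C (Q + 44):
  P = 137
  F = 70
  Q = 85 + 44 = 129
  X = 167 − 2·137 − 2·70 − 6·129 = -1021
  B = 206 − 5·137 + 4·129 + 2·(-1021) = -2005
Comparing — Policy A: B=-1537, Policy B: B=-2093, Policy C: B=-2005. Highest is -1537 (Policy A).

-1537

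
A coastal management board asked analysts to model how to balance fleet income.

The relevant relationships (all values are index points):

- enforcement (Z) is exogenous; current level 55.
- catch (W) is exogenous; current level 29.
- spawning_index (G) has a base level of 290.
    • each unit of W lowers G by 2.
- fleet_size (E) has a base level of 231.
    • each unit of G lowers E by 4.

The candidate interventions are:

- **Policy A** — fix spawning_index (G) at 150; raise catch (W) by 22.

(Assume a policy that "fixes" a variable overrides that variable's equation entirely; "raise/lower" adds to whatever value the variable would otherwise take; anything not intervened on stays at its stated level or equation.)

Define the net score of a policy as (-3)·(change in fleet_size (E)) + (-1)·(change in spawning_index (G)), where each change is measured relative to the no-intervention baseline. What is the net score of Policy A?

Baseline:
  W = 29
  G = 290 − 2·29 = 232
  E = 231 − 4·232 = -697
Policy A (G := 150, W + 22):
  W = 29 + 22 = 51
  G = 150
  E = 231 − 4·150 = -369
ΔE = -369 − (-697) = 328; ΔG = 150 − 232 = -82
Score = (-3)·328 + (-1)·(-82) = -902

-902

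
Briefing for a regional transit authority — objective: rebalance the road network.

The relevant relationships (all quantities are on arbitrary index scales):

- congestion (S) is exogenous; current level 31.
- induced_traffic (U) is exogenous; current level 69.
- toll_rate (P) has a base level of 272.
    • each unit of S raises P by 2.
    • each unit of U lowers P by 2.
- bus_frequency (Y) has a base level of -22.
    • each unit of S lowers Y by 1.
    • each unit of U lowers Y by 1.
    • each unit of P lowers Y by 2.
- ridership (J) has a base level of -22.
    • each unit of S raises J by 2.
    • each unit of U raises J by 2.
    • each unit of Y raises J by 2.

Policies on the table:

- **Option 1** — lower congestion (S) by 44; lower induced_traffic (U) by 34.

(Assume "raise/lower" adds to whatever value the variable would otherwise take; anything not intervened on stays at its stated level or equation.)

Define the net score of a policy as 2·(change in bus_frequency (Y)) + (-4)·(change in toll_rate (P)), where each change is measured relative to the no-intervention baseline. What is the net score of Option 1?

316

Baseline:
  S = 31
  U = 69
  P = 272 + 2·31 − 2·69 = 196
  Y = -22 − 31 − 69 − 2·196 = -514
Option 1 (S − 44, U − 34):
  S = 31 − 44 = -13
  U = 69 − 34 = 35
  P = 272 + 2·(-13) − 2·35 = 176
  Y = -22 − (-13) − 35 − 2·176 = -396
ΔY = -396 − (-514) = 118; ΔP = 176 − 196 = -20
Score = 2·118 + (-4)·(-20) = 316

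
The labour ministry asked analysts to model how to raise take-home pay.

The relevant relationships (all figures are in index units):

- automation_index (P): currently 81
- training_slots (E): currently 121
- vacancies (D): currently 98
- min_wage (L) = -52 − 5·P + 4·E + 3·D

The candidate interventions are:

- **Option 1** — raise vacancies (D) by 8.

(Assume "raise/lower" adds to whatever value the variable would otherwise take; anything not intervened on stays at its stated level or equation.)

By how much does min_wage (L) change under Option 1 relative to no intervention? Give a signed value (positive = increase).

24

Baseline:
  P = 81
  E = 121
  D = 98
  L = -52 − 5·81 + 4·121 + 3·98 = 321
Option 1 (D + 8):
  P = 81
  E = 121
  D = 98 + 8 = 106
  L = -52 − 5·81 + 4·121 + 3·106 = 345
Change in L: 345 − 321 = 24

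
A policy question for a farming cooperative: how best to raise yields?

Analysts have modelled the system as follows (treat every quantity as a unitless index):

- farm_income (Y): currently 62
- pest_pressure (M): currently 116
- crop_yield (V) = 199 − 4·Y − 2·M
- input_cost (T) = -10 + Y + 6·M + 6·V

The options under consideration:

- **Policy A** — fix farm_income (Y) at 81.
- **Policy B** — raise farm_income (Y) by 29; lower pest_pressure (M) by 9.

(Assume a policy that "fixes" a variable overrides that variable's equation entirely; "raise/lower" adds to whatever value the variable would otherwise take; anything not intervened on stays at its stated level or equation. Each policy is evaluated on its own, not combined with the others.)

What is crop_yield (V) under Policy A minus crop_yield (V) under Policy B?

22

Policy A (Y := 81):
  Y = 81
  M = 116
  V = 199 − 4·81 − 2·116 = -357
Policy B (Y + 29, M − 9):
  Y = 62 + 29 = 91
  M = 116 − 9 = 107
  V = 199 − 4·91 − 2·107 = -379
V: -357 − (-379) = 22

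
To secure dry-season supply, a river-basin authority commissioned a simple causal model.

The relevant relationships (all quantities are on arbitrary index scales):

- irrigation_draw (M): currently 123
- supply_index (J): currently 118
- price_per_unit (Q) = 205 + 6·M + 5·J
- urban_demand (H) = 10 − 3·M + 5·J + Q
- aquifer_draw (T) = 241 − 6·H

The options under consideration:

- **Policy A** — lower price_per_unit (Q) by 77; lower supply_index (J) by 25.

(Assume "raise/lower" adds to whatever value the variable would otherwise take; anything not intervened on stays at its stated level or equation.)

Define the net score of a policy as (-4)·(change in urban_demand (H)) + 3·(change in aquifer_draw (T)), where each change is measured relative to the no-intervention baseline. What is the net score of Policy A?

7194

Baseline:
  M = 123
  J = 118
  Q = 205 + 6·123 + 5·118 = 1533
  H = 10 − 3·123 + 5·118 + 1533 = 1764
  T = 241 − 6·1764 = -10343
Policy A (Q − 77, J − 25):
  M = 123
  J = 118 − 25 = 93
  Q = 205 + 6·123 + 5·93 (−77 from intervention) = 1331
  H = 10 − 3·123 + 5·93 + 1331 = 1437
  T = 241 − 6·1437 = -8381
ΔH = 1437 − 1764 = -327; ΔT = -8381 − (-10343) = 1962
Score = (-4)·(-327) + 3·1962 = 7194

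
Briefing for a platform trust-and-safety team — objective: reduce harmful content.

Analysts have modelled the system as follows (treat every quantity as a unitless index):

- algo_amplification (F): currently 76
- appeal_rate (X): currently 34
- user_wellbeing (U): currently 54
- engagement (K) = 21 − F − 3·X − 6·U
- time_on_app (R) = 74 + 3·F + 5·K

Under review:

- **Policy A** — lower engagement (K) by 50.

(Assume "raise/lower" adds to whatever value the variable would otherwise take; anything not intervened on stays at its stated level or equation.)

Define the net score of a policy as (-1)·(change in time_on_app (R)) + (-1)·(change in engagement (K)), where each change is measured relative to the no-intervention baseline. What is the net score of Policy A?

Baseline:
  F = 76
  X = 34
  U = 54
  K = 21 − 76 − 3·34 − 6·54 = -481
  R = 74 + 3·76 + 5·(-481) = -2103
Policy A (K − 50):
  F = 76
  X = 34
  U = 54
  K = 21 − 76 − 3·34 − 6·54 (−50 from intervention) = -531
  R = 74 + 3·76 + 5·(-531) = -2353
ΔR = -2353 − (-2103) = -250; ΔK = -531 − (-481) = -50
Score = (-1)·(-250) + (-1)·(-50) = 300

300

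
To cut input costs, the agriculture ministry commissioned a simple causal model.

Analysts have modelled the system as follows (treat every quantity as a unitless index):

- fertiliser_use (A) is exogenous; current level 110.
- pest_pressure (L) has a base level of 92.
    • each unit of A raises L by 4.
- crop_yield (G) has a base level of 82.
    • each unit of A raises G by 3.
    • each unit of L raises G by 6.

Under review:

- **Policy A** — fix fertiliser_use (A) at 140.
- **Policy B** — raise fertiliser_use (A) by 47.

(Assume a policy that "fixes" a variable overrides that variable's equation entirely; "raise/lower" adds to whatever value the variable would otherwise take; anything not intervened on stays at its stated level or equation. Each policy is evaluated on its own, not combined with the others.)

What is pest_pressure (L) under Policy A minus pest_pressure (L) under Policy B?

-68

Policy A (A := 140):
  A = 140
  L = 92 + 4·140 = 652
Policy B (A + 47):
  A = 110 + 47 = 157
  L = 92 + 4·157 = 720
L: 652 − 720 = -68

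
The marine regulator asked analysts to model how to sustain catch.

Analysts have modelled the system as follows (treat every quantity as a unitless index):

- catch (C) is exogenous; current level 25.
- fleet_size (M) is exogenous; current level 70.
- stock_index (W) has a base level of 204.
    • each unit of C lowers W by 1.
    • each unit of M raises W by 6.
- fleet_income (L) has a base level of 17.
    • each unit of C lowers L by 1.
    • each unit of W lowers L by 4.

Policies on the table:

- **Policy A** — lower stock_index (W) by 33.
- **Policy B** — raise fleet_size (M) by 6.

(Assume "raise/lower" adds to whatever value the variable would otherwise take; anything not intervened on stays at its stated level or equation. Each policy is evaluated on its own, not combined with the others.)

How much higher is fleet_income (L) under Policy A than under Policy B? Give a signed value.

Policy A (W − 33):
  C = 25
  M = 70
  W = 204 − 25 + 6·70 (−33 from intervention) = 566
  L = 17 − 25 − 4·566 = -2272
Policy B (M + 6):
  C = 25
  M = 70 + 6 = 76
  W = 204 − 25 + 6·76 = 635
  L = 17 − 25 − 4·635 = -2548
L: -2272 − (-2548) = 276

276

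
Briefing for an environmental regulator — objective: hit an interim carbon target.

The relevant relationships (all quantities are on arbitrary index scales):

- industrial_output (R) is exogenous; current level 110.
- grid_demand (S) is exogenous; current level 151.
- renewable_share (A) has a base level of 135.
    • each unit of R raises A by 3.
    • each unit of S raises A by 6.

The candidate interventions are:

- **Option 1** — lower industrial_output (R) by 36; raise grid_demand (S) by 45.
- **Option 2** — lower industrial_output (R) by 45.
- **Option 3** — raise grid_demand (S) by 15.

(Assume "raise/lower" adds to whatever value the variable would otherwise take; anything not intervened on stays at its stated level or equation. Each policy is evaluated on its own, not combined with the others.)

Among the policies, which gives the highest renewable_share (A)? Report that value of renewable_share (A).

1533

Option 1 (R − 36, S + 45):
  R = 110 − 36 = 74
  S = 151 + 45 = 196
  A = 135 + 3·74 + 6·196 = 1533
Option 2 (R − 45):
  R = 110 − 45 = 65
  S = 151
  A = 135 + 3·65 + 6·151 = 1236
Option 3 (S + 15):
  R = 110
  S = 151 + 15 = 166
  A = 135 + 3·110 + 6·166 = 1461
Comparing — Option 1: A=1533, Option 2: A=1236, Option 3: A=1461. Highest is 1533 (Option 1).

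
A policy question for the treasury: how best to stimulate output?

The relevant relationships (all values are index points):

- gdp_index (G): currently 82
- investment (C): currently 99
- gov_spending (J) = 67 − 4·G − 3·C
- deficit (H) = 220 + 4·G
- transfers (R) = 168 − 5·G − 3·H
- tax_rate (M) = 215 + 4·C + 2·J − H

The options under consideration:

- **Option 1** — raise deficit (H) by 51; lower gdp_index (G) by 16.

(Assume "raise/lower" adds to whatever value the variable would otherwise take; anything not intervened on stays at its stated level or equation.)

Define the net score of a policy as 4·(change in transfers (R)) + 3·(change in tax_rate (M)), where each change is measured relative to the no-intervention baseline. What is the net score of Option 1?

Baseline:
  G = 82
  C = 99
  J = 67 − 4·82 − 3·99 = -558
  H = 220 + 4·82 = 548
  R = 168 − 5·82 − 3·548 = -1886
  M = 215 + 4·99 + 2·(-558) − 548 = -1053
Option 1 (H + 51, G − 16):
  G = 82 − 16 = 66
  C = 99
  J = 67 − 4·66 − 3·99 = -494
  H = 220 + 4·66 (+51 from intervention) = 535
  R = 168 − 5·66 − 3·535 = -1767
  M = 215 + 4·99 + 2·(-494) − 535 = -912
ΔR = -1767 − (-1886) = 119; ΔM = -912 − (-1053) = 141
Score = 4·119 + 3·141 = 899

899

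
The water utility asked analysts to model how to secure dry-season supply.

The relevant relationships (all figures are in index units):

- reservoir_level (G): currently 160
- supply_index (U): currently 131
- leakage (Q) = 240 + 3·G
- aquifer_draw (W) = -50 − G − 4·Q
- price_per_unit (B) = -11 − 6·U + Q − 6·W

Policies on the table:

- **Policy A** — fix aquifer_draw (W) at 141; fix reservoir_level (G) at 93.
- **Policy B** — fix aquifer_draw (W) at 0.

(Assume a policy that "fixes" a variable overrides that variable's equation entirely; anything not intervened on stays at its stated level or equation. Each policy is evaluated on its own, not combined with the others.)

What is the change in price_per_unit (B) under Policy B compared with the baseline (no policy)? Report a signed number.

-18540

Baseline:
  G = 160
  U = 131
  Q = 240 + 3·160 = 720
  W = -50 − 160 − 4·720 = -3090
  B = -11 − 6·131 + 720 − 6·(-3090) = 18463
Policy B (W := 0):
  G = 160
  U = 131
  Q = 240 + 3·160 = 720
  W = 0
  B = -11 − 6·131 + 720 − 6·0 = -77
Change in B: -77 − 18463 = -18540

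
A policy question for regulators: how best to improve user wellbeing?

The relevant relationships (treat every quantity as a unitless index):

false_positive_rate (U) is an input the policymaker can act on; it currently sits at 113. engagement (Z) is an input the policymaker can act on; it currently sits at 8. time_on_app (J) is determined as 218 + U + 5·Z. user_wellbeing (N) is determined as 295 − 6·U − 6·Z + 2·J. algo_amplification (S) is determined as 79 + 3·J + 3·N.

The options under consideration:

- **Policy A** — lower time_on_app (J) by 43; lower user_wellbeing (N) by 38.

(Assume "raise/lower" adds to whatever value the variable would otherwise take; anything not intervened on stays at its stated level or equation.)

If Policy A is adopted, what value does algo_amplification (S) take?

1624

Policy A (J − 43, N − 38):
  U = 113
  Z = 8
  J = 218 + 113 + 5·8 (−43 from intervention) = 328
  N = 295 − 6·113 − 6·8 + 2·328 (−38 from intervention) = 187
  S = 79 + 3·328 + 3·187 = 1624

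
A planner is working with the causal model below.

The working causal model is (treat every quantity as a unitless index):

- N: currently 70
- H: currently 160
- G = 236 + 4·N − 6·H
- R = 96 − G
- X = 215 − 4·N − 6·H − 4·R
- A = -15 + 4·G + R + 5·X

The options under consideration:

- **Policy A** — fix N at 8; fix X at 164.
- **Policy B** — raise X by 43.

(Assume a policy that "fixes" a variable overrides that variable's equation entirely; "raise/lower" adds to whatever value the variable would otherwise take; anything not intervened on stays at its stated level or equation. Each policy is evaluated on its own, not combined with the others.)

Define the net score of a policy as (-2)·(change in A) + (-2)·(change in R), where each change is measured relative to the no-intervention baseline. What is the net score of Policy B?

Baseline:
  N = 70
  H = 160
  G = 236 + 4·70 − 6·160 = -444
  R = 96 − (-444) = 540
  X = 215 − 4·70 − 6·160 − 4·540 = -3185
  A = -15 + 4·(-444) + 540 + 5·(-3185) = -17176
Policy B (X + 43):
  N = 70
  H = 160
  G = 236 + 4·70 − 6·160 = -444
  R = 96 − (-444) = 540
  X = 215 − 4·70 − 6·160 − 4·540 (+43 from intervention) = -3142
  A = -15 + 4·(-444) + 540 + 5·(-3142) = -16961
ΔA = -16961 − (-17176) = 215; ΔR = 540 − 540 = 0
Score = (-2)·215 + (-2)·0 = -430

-430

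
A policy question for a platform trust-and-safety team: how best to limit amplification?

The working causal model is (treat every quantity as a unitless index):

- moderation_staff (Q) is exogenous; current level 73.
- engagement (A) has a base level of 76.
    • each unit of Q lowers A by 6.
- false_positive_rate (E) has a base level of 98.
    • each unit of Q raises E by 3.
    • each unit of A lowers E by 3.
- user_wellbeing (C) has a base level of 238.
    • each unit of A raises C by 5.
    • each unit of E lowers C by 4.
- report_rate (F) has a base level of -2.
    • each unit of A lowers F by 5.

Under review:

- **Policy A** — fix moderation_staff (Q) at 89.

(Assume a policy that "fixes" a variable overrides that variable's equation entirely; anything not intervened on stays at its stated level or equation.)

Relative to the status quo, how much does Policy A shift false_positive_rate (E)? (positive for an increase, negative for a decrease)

Baseline:
  Q = 73
  A = 76 − 6·73 = -362
  E = 98 + 3·73 − 3·(-362) = 1403
Policy A (Q := 89):
  Q = 89
  A = 76 − 6·89 = -458
  E = 98 + 3·89 − 3·(-458) = 1739
Change in E: 1739 − 1403 = 336

336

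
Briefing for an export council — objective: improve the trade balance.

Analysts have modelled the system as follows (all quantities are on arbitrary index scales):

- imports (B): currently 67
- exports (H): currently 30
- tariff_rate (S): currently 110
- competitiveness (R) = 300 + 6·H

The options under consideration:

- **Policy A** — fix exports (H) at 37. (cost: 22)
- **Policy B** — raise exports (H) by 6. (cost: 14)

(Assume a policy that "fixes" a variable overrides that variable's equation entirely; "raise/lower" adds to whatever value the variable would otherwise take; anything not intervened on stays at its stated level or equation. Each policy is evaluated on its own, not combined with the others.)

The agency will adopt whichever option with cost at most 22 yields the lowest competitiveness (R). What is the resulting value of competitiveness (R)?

Policy A (H := 37):
  H = 37
  R = 300 + 6·37 = 522
Policy B (H + 6):
  H = 30 + 6 = 36
  R = 300 + 6·36 = 516
Comparing — Policy A: R=522, Policy B: R=516. Lowest is 516 (Policy B).

516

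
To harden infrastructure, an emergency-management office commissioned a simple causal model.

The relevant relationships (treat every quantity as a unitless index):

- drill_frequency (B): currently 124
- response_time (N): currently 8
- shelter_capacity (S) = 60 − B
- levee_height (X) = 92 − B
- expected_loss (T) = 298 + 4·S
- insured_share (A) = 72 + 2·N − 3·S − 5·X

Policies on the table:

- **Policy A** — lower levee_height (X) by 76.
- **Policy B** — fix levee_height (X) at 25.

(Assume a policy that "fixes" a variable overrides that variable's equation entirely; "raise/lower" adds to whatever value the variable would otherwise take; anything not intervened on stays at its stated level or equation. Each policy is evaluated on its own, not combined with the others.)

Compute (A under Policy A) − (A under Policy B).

665

Policy A (X − 76):
  B = 124
  N = 8
  S = 60 − 124 = -64
  X = 92 − 124 (−76 from intervention) = -108
  A = 72 + 2·8 − 3·(-64) − 5·(-108) = 820
Policy B (X := 25):
  B = 124
  N = 8
  S = 60 − 124 = -64
  X = 25
  A = 72 + 2·8 − 3·(-64) − 5·25 = 155
A: 820 − 155 = 665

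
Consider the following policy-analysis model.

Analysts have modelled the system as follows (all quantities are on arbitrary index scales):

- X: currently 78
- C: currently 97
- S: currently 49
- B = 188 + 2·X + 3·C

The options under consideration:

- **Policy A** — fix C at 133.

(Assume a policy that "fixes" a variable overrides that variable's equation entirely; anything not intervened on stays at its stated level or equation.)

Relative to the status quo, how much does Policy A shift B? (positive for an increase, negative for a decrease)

Baseline:
  X = 78
  C = 97
  B = 188 + 2·78 + 3·97 = 635
Policy A (C := 133):
  X = 78
  C = 133
  B = 188 + 2·78 + 3·133 = 743
Change in B: 743 − 635 = 108

108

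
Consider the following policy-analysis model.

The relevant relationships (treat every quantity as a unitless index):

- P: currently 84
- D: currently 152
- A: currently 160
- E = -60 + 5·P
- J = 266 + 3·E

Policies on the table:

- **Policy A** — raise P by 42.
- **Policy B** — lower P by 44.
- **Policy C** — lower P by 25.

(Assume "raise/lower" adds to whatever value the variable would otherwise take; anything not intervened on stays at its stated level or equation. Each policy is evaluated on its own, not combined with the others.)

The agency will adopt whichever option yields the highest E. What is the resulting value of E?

570

Policy A (P + 42):
  P = 84 + 42 = 126
  E = -60 + 5·126 = 570
Policy B (P − 44):
  P = 84 − 44 = 40
  E = -60 + 5·40 = 140
Policy C (P − 25):
  P = 84 − 25 = 59
  E = -60 + 5·59 = 235
Comparing — Policy A: E=570, Policy B: E=140, Policy C: E=235. Highest is 570 (Policy A).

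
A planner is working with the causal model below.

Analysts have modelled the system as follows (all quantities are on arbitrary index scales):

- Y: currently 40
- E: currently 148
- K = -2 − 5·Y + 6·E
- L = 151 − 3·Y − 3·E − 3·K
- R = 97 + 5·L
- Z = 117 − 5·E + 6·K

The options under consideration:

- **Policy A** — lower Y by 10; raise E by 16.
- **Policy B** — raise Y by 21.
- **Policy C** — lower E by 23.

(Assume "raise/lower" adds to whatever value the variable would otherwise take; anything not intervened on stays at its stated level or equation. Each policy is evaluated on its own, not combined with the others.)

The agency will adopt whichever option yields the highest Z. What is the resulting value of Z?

4289

Policy A (Y − 10, E + 16):
  Y = 40 − 10 = 30
  E = 148 + 16 = 164
  K = -2 − 5·30 + 6·164 = 832
  Z = 117 − 5·164 + 6·832 = 4289
Policy B (Y + 21):
  Y = 40 + 21 = 61
  E = 148
  K = -2 − 5·61 + 6·148 = 581
  Z = 117 − 5·148 + 6·581 = 2863
Policy C (E − 23):
  Y = 40
  E = 148 − 23 = 125
  K = -2 − 5·40 + 6·125 = 548
  Z = 117 − 5·125 + 6·548 = 2780
Comparing — Policy A: Z=4289, Policy B: Z=2863, Policy C: Z=2780. Highest is 4289 (Policy A).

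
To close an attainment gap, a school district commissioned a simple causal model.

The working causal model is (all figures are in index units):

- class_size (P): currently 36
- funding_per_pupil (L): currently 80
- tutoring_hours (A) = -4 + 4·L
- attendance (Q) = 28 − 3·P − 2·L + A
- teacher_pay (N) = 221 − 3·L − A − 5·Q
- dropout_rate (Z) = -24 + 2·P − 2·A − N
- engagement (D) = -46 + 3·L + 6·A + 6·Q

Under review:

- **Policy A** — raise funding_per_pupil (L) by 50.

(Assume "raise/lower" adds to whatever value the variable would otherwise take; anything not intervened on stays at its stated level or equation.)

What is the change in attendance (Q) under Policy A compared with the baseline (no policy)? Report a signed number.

100

Baseline:
  P = 36
  L = 80
  A = -4 + 4·80 = 316
  Q = 28 − 3·36 − 2·80 + 316 = 76
Policy A (L + 50):
  P = 36
  L = 80 + 50 = 130
  A = -4 + 4·130 = 516
  Q = 28 − 3·36 − 2·130 + 516 = 176
Change in Q: 176 − 76 = 100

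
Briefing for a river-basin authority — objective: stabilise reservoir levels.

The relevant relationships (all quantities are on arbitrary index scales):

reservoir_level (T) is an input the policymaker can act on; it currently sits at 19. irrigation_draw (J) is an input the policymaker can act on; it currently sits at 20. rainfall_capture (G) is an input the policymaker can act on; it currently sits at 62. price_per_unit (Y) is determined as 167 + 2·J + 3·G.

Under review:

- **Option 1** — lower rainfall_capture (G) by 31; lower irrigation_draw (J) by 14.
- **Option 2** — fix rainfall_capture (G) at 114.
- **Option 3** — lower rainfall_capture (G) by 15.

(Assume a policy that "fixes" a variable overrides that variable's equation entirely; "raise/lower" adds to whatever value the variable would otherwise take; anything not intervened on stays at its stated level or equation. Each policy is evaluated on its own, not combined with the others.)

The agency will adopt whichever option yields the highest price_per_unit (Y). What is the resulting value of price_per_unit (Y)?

Option 1 (G − 31, J − 14):
  J = 20 − 14 = 6
  G = 62 − 31 = 31
  Y = 167 + 2·6 + 3·31 = 272
Option 2 (G := 114):
  J = 20
  G = 114
  Y = 167 + 2·20 + 3·114 = 549
Option 3 (G − 15):
  J = 20
  G = 62 − 15 = 47
  Y = 167 + 2·20 + 3·47 = 348
Comparing — Option 1: Y=272, Option 2: Y=549, Option 3: Y=348. Highest is 549 (Option 2).

549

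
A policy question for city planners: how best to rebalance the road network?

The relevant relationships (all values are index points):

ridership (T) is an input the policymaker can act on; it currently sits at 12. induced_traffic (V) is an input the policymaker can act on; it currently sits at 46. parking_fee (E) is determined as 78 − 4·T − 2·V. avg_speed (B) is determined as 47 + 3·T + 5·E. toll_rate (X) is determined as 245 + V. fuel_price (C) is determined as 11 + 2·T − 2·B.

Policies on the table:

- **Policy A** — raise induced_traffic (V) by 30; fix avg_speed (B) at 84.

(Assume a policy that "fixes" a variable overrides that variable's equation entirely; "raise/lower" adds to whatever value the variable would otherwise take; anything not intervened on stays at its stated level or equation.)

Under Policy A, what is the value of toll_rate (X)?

321

Policy A (V + 30, B := 84):
  V = 46 + 30 = 76
  X = 245 + 76 = 321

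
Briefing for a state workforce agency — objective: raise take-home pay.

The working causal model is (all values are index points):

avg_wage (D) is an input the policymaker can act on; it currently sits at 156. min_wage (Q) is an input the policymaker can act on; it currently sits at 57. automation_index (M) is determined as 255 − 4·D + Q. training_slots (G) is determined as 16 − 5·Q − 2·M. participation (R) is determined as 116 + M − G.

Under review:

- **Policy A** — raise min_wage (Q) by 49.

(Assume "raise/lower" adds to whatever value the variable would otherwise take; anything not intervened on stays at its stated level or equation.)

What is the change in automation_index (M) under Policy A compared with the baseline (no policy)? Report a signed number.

49

Baseline:
  D = 156
  Q = 57
  M = 255 − 4·156 + 57 = -312
Policy A (Q + 49):
  D = 156
  Q = 57 + 49 = 106
  M = 255 − 4·156 + 106 = -263
Change in M: -263 − (-312) = 49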